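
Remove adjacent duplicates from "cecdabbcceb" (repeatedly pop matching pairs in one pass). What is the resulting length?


Input: cecdabbcceb
Stack-based adjacent duplicate removal:
  Read 'c': push. Stack: c
  Read 'e': push. Stack: ce
  Read 'c': push. Stack: cec
  Read 'd': push. Stack: cecd
  Read 'a': push. Stack: cecda
  Read 'b': push. Stack: cecdab
  Read 'b': matches stack top 'b' => pop. Stack: cecda
  Read 'c': push. Stack: cecdac
  Read 'c': matches stack top 'c' => pop. Stack: cecda
  Read 'e': push. Stack: cecdae
  Read 'b': push. Stack: cecdaeb
Final stack: "cecdaeb" (length 7)

7


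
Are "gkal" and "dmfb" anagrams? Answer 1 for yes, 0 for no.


Strings: "gkal", "dmfb"
Sorted first:  agkl
Sorted second: bdfm
Differ at position 0: 'a' vs 'b' => not anagrams

0


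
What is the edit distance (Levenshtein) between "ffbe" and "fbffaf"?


Computing edit distance: "ffbe" -> "fbffaf"
DP table:
           f    b    f    f    a    f
      0    1    2    3    4    5    6
  f   1    0    1    2    3    4    5
  f   2    1    1    1    2    3    4
  b   3    2    1    2    2    3    4
  e   4    3    2    2    3    3    4
Edit distance = dp[4][6] = 4

4


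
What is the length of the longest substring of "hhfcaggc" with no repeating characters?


Input: "hhfcaggc"
Sliding window (track last position of each char):
  Position 0 ('h'): window [0,0] length 1 -- new best
  Position 1 ('h'): repeat (last at 0), move window start to 1
  Position 1 ('h'): window [1,1] length 1
  Position 2 ('f'): window [1,2] length 2 -- new best
  Position 3 ('c'): window [1,3] length 3 -- new best
  Position 4 ('a'): window [1,4] length 4 -- new best
  Position 5 ('g'): window [1,5] length 5 -- new best
  Position 6 ('g'): repeat (last at 5), move window start to 6
  Position 6 ('g'): window [6,6] length 1
  Position 7 ('c'): window [6,7] length 2
Longest substring with no repeats: "hfcag" with length 5

5


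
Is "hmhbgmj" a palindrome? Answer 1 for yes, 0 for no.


Input: hmhbgmj
Reversed: jmgbhmh
  Compare pos 0 ('h') with pos 6 ('j'): MISMATCH
  Compare pos 1 ('m') with pos 5 ('m'): match
  Compare pos 2 ('h') with pos 4 ('g'): MISMATCH
Result: not a palindrome

0


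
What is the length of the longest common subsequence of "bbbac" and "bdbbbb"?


LCS of "bbbac" and "bdbbbb"
DP table:
           b    d    b    b    b    b
      0    0    0    0    0    0    0
  b   0    1    1    1    1    1    1
  b   0    1    1    2    2    2    2
  b   0    1    1    2    3    3    3
  a   0    1    1    2    3    3    3
  c   0    1    1    2    3    3    3
LCS length = dp[5][6] = 3

3


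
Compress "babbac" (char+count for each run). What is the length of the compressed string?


Input: babbac
Runs:
  'b' x 1 => "b1"
  'a' x 1 => "a1"
  'b' x 2 => "b2"
  'a' x 1 => "a1"
  'c' x 1 => "c1"
Compressed: "b1a1b2a1c1"
Compressed length: 10

10


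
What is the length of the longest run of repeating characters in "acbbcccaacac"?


Input: "acbbcccaacac"
Scanning for longest run:
  Position 1 ('c'): new char, reset run to 1
  Position 2 ('b'): new char, reset run to 1
  Position 3 ('b'): continues run of 'b', length=2
  Position 4 ('c'): new char, reset run to 1
  Position 5 ('c'): continues run of 'c', length=2
  Position 6 ('c'): continues run of 'c', length=3
  Position 7 ('a'): new char, reset run to 1
  Position 8 ('a'): continues run of 'a', length=2
  Position 9 ('c'): new char, reset run to 1
  Position 10 ('a'): new char, reset run to 1
  Position 11 ('c'): new char, reset run to 1
Longest run: 'c' with length 3

3


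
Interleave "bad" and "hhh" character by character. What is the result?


Interleaving "bad" and "hhh":
  Position 0: 'b' from first, 'h' from second => "bh"
  Position 1: 'a' from first, 'h' from second => "ah"
  Position 2: 'd' from first, 'h' from second => "dh"
Result: bhahdh

bhahdh


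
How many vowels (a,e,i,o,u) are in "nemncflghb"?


Input: nemncflghb
Checking each character:
  'n' at position 0: consonant
  'e' at position 1: vowel (running total: 1)
  'm' at position 2: consonant
  'n' at position 3: consonant
  'c' at position 4: consonant
  'f' at position 5: consonant
  'l' at position 6: consonant
  'g' at position 7: consonant
  'h' at position 8: consonant
  'b' at position 9: consonant
Total vowels: 1

1


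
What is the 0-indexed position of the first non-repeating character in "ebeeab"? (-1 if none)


Input: ebeeab
Character frequencies:
  'a': 1
  'b': 2
  'e': 3
Scanning left to right for freq == 1:
  Position 0 ('e'): freq=3, skip
  Position 1 ('b'): freq=2, skip
  Position 2 ('e'): freq=3, skip
  Position 3 ('e'): freq=3, skip
  Position 4 ('a'): unique! => answer = 4

4


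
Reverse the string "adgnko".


Input: adgnko
Reading characters right to left:
  Position 5: 'o'
  Position 4: 'k'
  Position 3: 'n'
  Position 2: 'g'
  Position 1: 'd'
  Position 0: 'a'
Reversed: okngda

okngda


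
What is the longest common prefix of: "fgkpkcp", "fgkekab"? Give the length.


Words: fgkpkcp, fgkekab
  Position 0: all 'f' => match
  Position 1: all 'g' => match
  Position 2: all 'k' => match
  Position 3: ('p', 'e') => mismatch, stop
LCP = "fgk" (length 3)

3


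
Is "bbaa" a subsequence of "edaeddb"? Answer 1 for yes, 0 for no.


Check if "bbaa" is a subsequence of "edaeddb"
Greedy scan:
  Position 0 ('e'): no match needed
  Position 1 ('d'): no match needed
  Position 2 ('a'): no match needed
  Position 3 ('e'): no match needed
  Position 4 ('d'): no match needed
  Position 5 ('d'): no match needed
  Position 6 ('b'): matches sub[0] = 'b'
Only matched 1/4 characters => not a subsequence

0


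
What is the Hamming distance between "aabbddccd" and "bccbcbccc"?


Comparing "aabbddccd" and "bccbcbccc" position by position:
  Position 0: 'a' vs 'b' => differ
  Position 1: 'a' vs 'c' => differ
  Position 2: 'b' vs 'c' => differ
  Position 3: 'b' vs 'b' => same
  Position 4: 'd' vs 'c' => differ
  Position 5: 'd' vs 'b' => differ
  Position 6: 'c' vs 'c' => same
  Position 7: 'c' vs 'c' => same
  Position 8: 'd' vs 'c' => differ
Total differences (Hamming distance): 6

6


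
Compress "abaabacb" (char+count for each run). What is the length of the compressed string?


Input: abaabacb
Runs:
  'a' x 1 => "a1"
  'b' x 1 => "b1"
  'a' x 2 => "a2"
  'b' x 1 => "b1"
  'a' x 1 => "a1"
  'c' x 1 => "c1"
  'b' x 1 => "b1"
Compressed: "a1b1a2b1a1c1b1"
Compressed length: 14

14


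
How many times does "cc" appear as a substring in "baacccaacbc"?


Searching for "cc" in "baacccaacbc"
Scanning each position:
  Position 0: "ba" => no
  Position 1: "aa" => no
  Position 2: "ac" => no
  Position 3: "cc" => MATCH
  Position 4: "cc" => MATCH
  Position 5: "ca" => no
  Position 6: "aa" => no
  Position 7: "ac" => no
  Position 8: "cb" => no
  Position 9: "bc" => no
Total occurrences: 2

2


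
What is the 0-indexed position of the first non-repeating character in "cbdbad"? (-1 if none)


Input: cbdbad
Character frequencies:
  'a': 1
  'b': 2
  'c': 1
  'd': 2
Scanning left to right for freq == 1:
  Position 0 ('c'): unique! => answer = 0

0


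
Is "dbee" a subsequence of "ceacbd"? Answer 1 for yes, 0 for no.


Check if "dbee" is a subsequence of "ceacbd"
Greedy scan:
  Position 0 ('c'): no match needed
  Position 1 ('e'): no match needed
  Position 2 ('a'): no match needed
  Position 3 ('c'): no match needed
  Position 4 ('b'): no match needed
  Position 5 ('d'): matches sub[0] = 'd'
Only matched 1/4 characters => not a subsequence

0


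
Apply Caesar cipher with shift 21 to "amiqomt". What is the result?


Caesar cipher: shift "amiqomt" by 21
  'a' (pos 0) + 21 = pos 21 = 'v'
  'm' (pos 12) + 21 = pos 7 = 'h'
  'i' (pos 8) + 21 = pos 3 = 'd'
  'q' (pos 16) + 21 = pos 11 = 'l'
  'o' (pos 14) + 21 = pos 9 = 'j'
  'm' (pos 12) + 21 = pos 7 = 'h'
  't' (pos 19) + 21 = pos 14 = 'o'
Result: vhdljho

vhdljho


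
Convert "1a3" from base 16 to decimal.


Input: "1a3" in base 16
Positional expansion:
  Digit '1' (value 1) x 16^2 = 256
  Digit 'a' (value 10) x 16^1 = 160
  Digit '3' (value 3) x 16^0 = 3
Sum = 419

419


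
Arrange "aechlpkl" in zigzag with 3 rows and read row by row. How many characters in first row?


Zigzag "aechlpkl" into 3 rows:
Placing characters:
  'a' => row 0
  'e' => row 1
  'c' => row 2
  'h' => row 1
  'l' => row 0
  'p' => row 1
  'k' => row 2
  'l' => row 1
Rows:
  Row 0: "al"
  Row 1: "ehpl"
  Row 2: "ck"
First row length: 2

2


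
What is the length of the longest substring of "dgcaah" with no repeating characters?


Input: "dgcaah"
Sliding window (track last position of each char):
  Position 0 ('d'): window [0,0] length 1 -- new best
  Position 1 ('g'): window [0,1] length 2 -- new best
  Position 2 ('c'): window [0,2] length 3 -- new best
  Position 3 ('a'): window [0,3] length 4 -- new best
  Position 4 ('a'): repeat (last at 3), move window start to 4
  Position 4 ('a'): window [4,4] length 1
  Position 5 ('h'): window [4,5] length 2
Longest substring with no repeats: "dgca" with length 4

4


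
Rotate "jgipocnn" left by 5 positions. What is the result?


Input: "jgipocnn", rotate left by 5
First 5 characters: "jgipo"
Remaining characters: "cnn"
Concatenate remaining + first: "cnn" + "jgipo" = "cnnjgipo"

cnnjgipo


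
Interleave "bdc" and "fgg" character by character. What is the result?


Interleaving "bdc" and "fgg":
  Position 0: 'b' from first, 'f' from second => "bf"
  Position 1: 'd' from first, 'g' from second => "dg"
  Position 2: 'c' from first, 'g' from second => "cg"
Result: bfdgcg

bfdgcg


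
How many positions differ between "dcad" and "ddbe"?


Comparing "dcad" and "ddbe" position by position:
  Position 0: 'd' vs 'd' => same
  Position 1: 'c' vs 'd' => DIFFER
  Position 2: 'a' vs 'b' => DIFFER
  Position 3: 'd' vs 'e' => DIFFER
Positions that differ: 3

3


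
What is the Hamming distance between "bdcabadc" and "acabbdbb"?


Comparing "bdcabadc" and "acabbdbb" position by position:
  Position 0: 'b' vs 'a' => differ
  Position 1: 'd' vs 'c' => differ
  Position 2: 'c' vs 'a' => differ
  Position 3: 'a' vs 'b' => differ
  Position 4: 'b' vs 'b' => same
  Position 5: 'a' vs 'd' => differ
  Position 6: 'd' vs 'b' => differ
  Position 7: 'c' vs 'b' => differ
Total differences (Hamming distance): 7

7


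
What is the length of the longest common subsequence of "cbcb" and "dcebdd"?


LCS of "cbcb" and "dcebdd"
DP table:
           d    c    e    b    d    d
      0    0    0    0    0    0    0
  c   0    0    1    1    1    1    1
  b   0    0    1    1    2    2    2
  c   0    0    1    1    2    2    2
  b   0    0    1    1    2    2    2
LCS length = dp[4][6] = 2

2


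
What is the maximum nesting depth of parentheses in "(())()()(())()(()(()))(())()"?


Input: "(())()()(())()(()(()))(())()"
Tracking depth:
  Position 0 '(': depth becomes 1
  Position 1 '(': depth becomes 2
  Position 2 ')': depth becomes 1
  Position 3 ')': depth becomes 0
  Position 4 '(': depth becomes 1
  Position 5 ')': depth becomes 0
  Position 6 '(': depth becomes 1
  Position 7 ')': depth becomes 0
  Position 8 '(': depth becomes 1
  Position 9 '(': depth becomes 2
  Position 10 ')': depth becomes 1
  Position 11 ')': depth becomes 0
  Position 12 '(': depth becomes 1
  Position 13 ')': depth becomes 0
  Position 14 '(': depth becomes 1
  Position 15 '(': depth becomes 2
  Position 16 ')': depth becomes 1
  Position 17 '(': depth becomes 2
  Position 18 '(': depth becomes 3
  Position 19 ')': depth becomes 2
  Position 20 ')': depth becomes 1
  Position 21 ')': depth becomes 0
  Position 22 '(': depth becomes 1
  Position 23 '(': depth becomes 2
  Position 24 ')': depth becomes 1
  Position 25 ')': depth becomes 0
  Position 26 '(': depth becomes 1
  Position 27 ')': depth becomes 0
Maximum depth reached: 3

3


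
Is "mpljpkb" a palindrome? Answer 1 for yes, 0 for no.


Input: mpljpkb
Reversed: bkpjlpm
  Compare pos 0 ('m') with pos 6 ('b'): MISMATCH
  Compare pos 1 ('p') with pos 5 ('k'): MISMATCH
  Compare pos 2 ('l') with pos 4 ('p'): MISMATCH
Result: not a palindrome

0


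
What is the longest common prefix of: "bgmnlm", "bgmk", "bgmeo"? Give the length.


Words: bgmnlm, bgmk, bgmeo
  Position 0: all 'b' => match
  Position 1: all 'g' => match
  Position 2: all 'm' => match
  Position 3: ('n', 'k', 'e') => mismatch, stop
LCP = "bgm" (length 3)

3


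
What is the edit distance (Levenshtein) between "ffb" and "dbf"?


Computing edit distance: "ffb" -> "dbf"
DP table:
           d    b    f
      0    1    2    3
  f   1    1    2    2
  f   2    2    2    2
  b   3    3    2    3
Edit distance = dp[3][3] = 3

3


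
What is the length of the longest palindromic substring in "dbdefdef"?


Input: "dbdefdef"
Checking substrings for palindromes:
  [0:3] "dbd" (len 3) => palindrome
Longest palindromic substring: "dbd" with length 3

3


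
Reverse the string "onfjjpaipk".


Input: onfjjpaipk
Reading characters right to left:
  Position 9: 'k'
  Position 8: 'p'
  Position 7: 'i'
  Position 6: 'a'
  Position 5: 'p'
  Position 4: 'j'
  Position 3: 'j'
  Position 2: 'f'
  Position 1: 'n'
  Position 0: 'o'
Reversed: kpiapjjfno

kpiapjjfno


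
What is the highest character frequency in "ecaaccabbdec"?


Input: ecaaccabbdec
Character counts:
  'a': 3
  'b': 2
  'c': 4
  'd': 1
  'e': 2
Maximum frequency: 4

4


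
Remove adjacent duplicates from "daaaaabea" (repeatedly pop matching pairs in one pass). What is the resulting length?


Input: daaaaabea
Stack-based adjacent duplicate removal:
  Read 'd': push. Stack: d
  Read 'a': push. Stack: da
  Read 'a': matches stack top 'a' => pop. Stack: d
  Read 'a': push. Stack: da
  Read 'a': matches stack top 'a' => pop. Stack: d
  Read 'a': push. Stack: da
  Read 'b': push. Stack: dab
  Read 'e': push. Stack: dabe
  Read 'a': push. Stack: dabea
Final stack: "dabea" (length 5)

5


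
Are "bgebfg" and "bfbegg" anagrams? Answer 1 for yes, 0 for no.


Strings: "bgebfg", "bfbegg"
Sorted first:  bbefgg
Sorted second: bbefgg
Sorted forms match => anagrams

1


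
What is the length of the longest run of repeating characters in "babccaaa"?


Input: "babccaaa"
Scanning for longest run:
  Position 1 ('a'): new char, reset run to 1
  Position 2 ('b'): new char, reset run to 1
  Position 3 ('c'): new char, reset run to 1
  Position 4 ('c'): continues run of 'c', length=2
  Position 5 ('a'): new char, reset run to 1
  Position 6 ('a'): continues run of 'a', length=2
  Position 7 ('a'): continues run of 'a', length=3
Longest run: 'a' with length 3

3


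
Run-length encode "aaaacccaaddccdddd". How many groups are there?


Input: aaaacccaaddccdddd
Scanning for consecutive runs:
  Group 1: 'a' x 4 (positions 0-3)
  Group 2: 'c' x 3 (positions 4-6)
  Group 3: 'a' x 2 (positions 7-8)
  Group 4: 'd' x 2 (positions 9-10)
  Group 5: 'c' x 2 (positions 11-12)
  Group 6: 'd' x 4 (positions 13-16)
Total groups: 6

6


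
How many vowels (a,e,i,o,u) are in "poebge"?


Input: poebge
Checking each character:
  'p' at position 0: consonant
  'o' at position 1: vowel (running total: 1)
  'e' at position 2: vowel (running total: 2)
  'b' at position 3: consonant
  'g' at position 4: consonant
  'e' at position 5: vowel (running total: 3)
Total vowels: 3

3


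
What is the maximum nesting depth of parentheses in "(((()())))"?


Input: "(((()())))"
Tracking depth:
  Position 0 '(': depth becomes 1
  Position 1 '(': depth becomes 2
  Position 2 '(': depth becomes 3
  Position 3 '(': depth becomes 4
  Position 4 ')': depth becomes 3
  Position 5 '(': depth becomes 4
  Position 6 ')': depth becomes 3
  Position 7 ')': depth becomes 2
  Position 8 ')': depth becomes 1
  Position 9 ')': depth becomes 0
Maximum depth reached: 4

4


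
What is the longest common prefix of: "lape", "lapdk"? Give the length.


Words: lape, lapdk
  Position 0: all 'l' => match
  Position 1: all 'a' => match
  Position 2: all 'p' => match
  Position 3: ('e', 'd') => mismatch, stop
LCP = "lap" (length 3)

3


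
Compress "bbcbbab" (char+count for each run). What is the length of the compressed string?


Input: bbcbbab
Runs:
  'b' x 2 => "b2"
  'c' x 1 => "c1"
  'b' x 2 => "b2"
  'a' x 1 => "a1"
  'b' x 1 => "b1"
Compressed: "b2c1b2a1b1"
Compressed length: 10

10


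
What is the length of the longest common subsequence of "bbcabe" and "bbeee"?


LCS of "bbcabe" and "bbeee"
DP table:
           b    b    e    e    e
      0    0    0    0    0    0
  b   0    1    1    1    1    1
  b   0    1    2    2    2    2
  c   0    1    2    2    2    2
  a   0    1    2    2    2    2
  b   0    1    2    2    2    2
  e   0    1    2    3    3    3
LCS length = dp[6][5] = 3

3


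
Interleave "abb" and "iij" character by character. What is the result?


Interleaving "abb" and "iij":
  Position 0: 'a' from first, 'i' from second => "ai"
  Position 1: 'b' from first, 'i' from second => "bi"
  Position 2: 'b' from first, 'j' from second => "bj"
Result: aibibj

aibibj


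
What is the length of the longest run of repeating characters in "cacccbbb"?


Input: "cacccbbb"
Scanning for longest run:
  Position 1 ('a'): new char, reset run to 1
  Position 2 ('c'): new char, reset run to 1
  Position 3 ('c'): continues run of 'c', length=2
  Position 4 ('c'): continues run of 'c', length=3
  Position 5 ('b'): new char, reset run to 1
  Position 6 ('b'): continues run of 'b', length=2
  Position 7 ('b'): continues run of 'b', length=3
Longest run: 'c' with length 3

3


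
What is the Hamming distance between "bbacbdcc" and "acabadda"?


Comparing "bbacbdcc" and "acabadda" position by position:
  Position 0: 'b' vs 'a' => differ
  Position 1: 'b' vs 'c' => differ
  Position 2: 'a' vs 'a' => same
  Position 3: 'c' vs 'b' => differ
  Position 4: 'b' vs 'a' => differ
  Position 5: 'd' vs 'd' => same
  Position 6: 'c' vs 'd' => differ
  Position 7: 'c' vs 'a' => differ
Total differences (Hamming distance): 6

6


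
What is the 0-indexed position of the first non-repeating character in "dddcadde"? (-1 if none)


Input: dddcadde
Character frequencies:
  'a': 1
  'c': 1
  'd': 5
  'e': 1
Scanning left to right for freq == 1:
  Position 0 ('d'): freq=5, skip
  Position 1 ('d'): freq=5, skip
  Position 2 ('d'): freq=5, skip
  Position 3 ('c'): unique! => answer = 3

3


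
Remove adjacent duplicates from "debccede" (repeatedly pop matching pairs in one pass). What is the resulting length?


Input: debccede
Stack-based adjacent duplicate removal:
  Read 'd': push. Stack: d
  Read 'e': push. Stack: de
  Read 'b': push. Stack: deb
  Read 'c': push. Stack: debc
  Read 'c': matches stack top 'c' => pop. Stack: deb
  Read 'e': push. Stack: debe
  Read 'd': push. Stack: debed
  Read 'e': push. Stack: debede
Final stack: "debede" (length 6)

6


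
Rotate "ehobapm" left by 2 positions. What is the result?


Input: "ehobapm", rotate left by 2
First 2 characters: "eh"
Remaining characters: "obapm"
Concatenate remaining + first: "obapm" + "eh" = "obapmeh"

obapmeh


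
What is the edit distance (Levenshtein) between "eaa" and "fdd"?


Computing edit distance: "eaa" -> "fdd"
DP table:
           f    d    d
      0    1    2    3
  e   1    1    2    3
  a   2    2    2    3
  a   3    3    3    3
Edit distance = dp[3][3] = 3

3


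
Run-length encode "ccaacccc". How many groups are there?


Input: ccaacccc
Scanning for consecutive runs:
  Group 1: 'c' x 2 (positions 0-1)
  Group 2: 'a' x 2 (positions 2-3)
  Group 3: 'c' x 4 (positions 4-7)
Total groups: 3

3


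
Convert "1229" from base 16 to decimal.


Input: "1229" in base 16
Positional expansion:
  Digit '1' (value 1) x 16^3 = 4096
  Digit '2' (value 2) x 16^2 = 512
  Digit '2' (value 2) x 16^1 = 32
  Digit '9' (value 9) x 16^0 = 9
Sum = 4649

4649


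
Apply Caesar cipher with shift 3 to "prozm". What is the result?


Caesar cipher: shift "prozm" by 3
  'p' (pos 15) + 3 = pos 18 = 's'
  'r' (pos 17) + 3 = pos 20 = 'u'
  'o' (pos 14) + 3 = pos 17 = 'r'
  'z' (pos 25) + 3 = pos 2 = 'c'
  'm' (pos 12) + 3 = pos 15 = 'p'
Result: surcp

surcp


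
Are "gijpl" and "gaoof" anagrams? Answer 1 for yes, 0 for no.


Strings: "gijpl", "gaoof"
Sorted first:  gijlp
Sorted second: afgoo
Differ at position 0: 'g' vs 'a' => not anagrams

0


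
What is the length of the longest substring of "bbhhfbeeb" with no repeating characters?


Input: "bbhhfbeeb"
Sliding window (track last position of each char):
  Position 0 ('b'): window [0,0] length 1 -- new best
  Position 1 ('b'): repeat (last at 0), move window start to 1
  Position 1 ('b'): window [1,1] length 1
  Position 2 ('h'): window [1,2] length 2 -- new best
  Position 3 ('h'): repeat (last at 2), move window start to 3
  Position 3 ('h'): window [3,3] length 1
  Position 4 ('f'): window [3,4] length 2
  Position 5 ('b'): window [3,5] length 3 -- new best
  Position 6 ('e'): window [3,6] length 4 -- new best
  Position 7 ('e'): repeat (last at 6), move window start to 7
  Position 7 ('e'): window [7,7] length 1
  Position 8 ('b'): window [7,8] length 2
Longest substring with no repeats: "hfbe" with length 4

4


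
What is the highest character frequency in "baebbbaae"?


Input: baebbbaae
Character counts:
  'a': 3
  'b': 4
  'e': 2
Maximum frequency: 4

4


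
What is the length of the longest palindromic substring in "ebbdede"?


Input: "ebbdede"
Checking substrings for palindromes:
  [3:6] "ded" (len 3) => palindrome
  [4:7] "ede" (len 3) => palindrome
  [1:3] "bb" (len 2) => palindrome
Longest palindromic substring: "ded" with length 3

3


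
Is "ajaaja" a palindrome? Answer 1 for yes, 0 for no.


Input: ajaaja
Reversed: ajaaja
  Compare pos 0 ('a') with pos 5 ('a'): match
  Compare pos 1 ('j') with pos 4 ('j'): match
  Compare pos 2 ('a') with pos 3 ('a'): match
Result: palindrome

1


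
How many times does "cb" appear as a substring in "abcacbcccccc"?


Searching for "cb" in "abcacbcccccc"
Scanning each position:
  Position 0: "ab" => no
  Position 1: "bc" => no
  Position 2: "ca" => no
  Position 3: "ac" => no
  Position 4: "cb" => MATCH
  Position 5: "bc" => no
  Position 6: "cc" => no
  Position 7: "cc" => no
  Position 8: "cc" => no
  Position 9: "cc" => no
  Position 10: "cc" => no
Total occurrences: 1

1


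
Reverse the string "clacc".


Input: clacc
Reading characters right to left:
  Position 4: 'c'
  Position 3: 'c'
  Position 2: 'a'
  Position 1: 'l'
  Position 0: 'c'
Reversed: ccalc

ccalc


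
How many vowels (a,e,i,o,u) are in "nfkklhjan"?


Input: nfkklhjan
Checking each character:
  'n' at position 0: consonant
  'f' at position 1: consonant
  'k' at position 2: consonant
  'k' at position 3: consonant
  'l' at position 4: consonant
  'h' at position 5: consonant
  'j' at position 6: consonant
  'a' at position 7: vowel (running total: 1)
  'n' at position 8: consonant
Total vowels: 1

1


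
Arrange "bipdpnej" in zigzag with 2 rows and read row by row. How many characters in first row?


Zigzag "bipdpnej" into 2 rows:
Placing characters:
  'b' => row 0
  'i' => row 1
  'p' => row 0
  'd' => row 1
  'p' => row 0
  'n' => row 1
  'e' => row 0
  'j' => row 1
Rows:
  Row 0: "bppe"
  Row 1: "idnj"
First row length: 4

4


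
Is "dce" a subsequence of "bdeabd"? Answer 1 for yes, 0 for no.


Check if "dce" is a subsequence of "bdeabd"
Greedy scan:
  Position 0 ('b'): no match needed
  Position 1 ('d'): matches sub[0] = 'd'
  Position 2 ('e'): no match needed
  Position 3 ('a'): no match needed
  Position 4 ('b'): no match needed
  Position 5 ('d'): no match needed
Only matched 1/3 characters => not a subsequence

0


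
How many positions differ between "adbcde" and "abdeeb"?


Comparing "adbcde" and "abdeeb" position by position:
  Position 0: 'a' vs 'a' => same
  Position 1: 'd' vs 'b' => DIFFER
  Position 2: 'b' vs 'd' => DIFFER
  Position 3: 'c' vs 'e' => DIFFER
  Position 4: 'd' vs 'e' => DIFFER
  Position 5: 'e' vs 'b' => DIFFER
Positions that differ: 5

5


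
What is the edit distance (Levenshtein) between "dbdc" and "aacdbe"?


Computing edit distance: "dbdc" -> "aacdbe"
DP table:
           a    a    c    d    b    e
      0    1    2    3    4    5    6
  d   1    1    2    3    3    4    5
  b   2    2    2    3    4    3    4
  d   3    3    3    3    3    4    4
  c   4    4    4    3    4    4    5
Edit distance = dp[4][6] = 5

5


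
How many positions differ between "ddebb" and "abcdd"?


Comparing "ddebb" and "abcdd" position by position:
  Position 0: 'd' vs 'a' => DIFFER
  Position 1: 'd' vs 'b' => DIFFER
  Position 2: 'e' vs 'c' => DIFFER
  Position 3: 'b' vs 'd' => DIFFER
  Position 4: 'b' vs 'd' => DIFFER
Positions that differ: 5

5


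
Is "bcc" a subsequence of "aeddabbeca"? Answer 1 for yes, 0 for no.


Check if "bcc" is a subsequence of "aeddabbeca"
Greedy scan:
  Position 0 ('a'): no match needed
  Position 1 ('e'): no match needed
  Position 2 ('d'): no match needed
  Position 3 ('d'): no match needed
  Position 4 ('a'): no match needed
  Position 5 ('b'): matches sub[0] = 'b'
  Position 6 ('b'): no match needed
  Position 7 ('e'): no match needed
  Position 8 ('c'): matches sub[1] = 'c'
  Position 9 ('a'): no match needed
Only matched 2/3 characters => not a subsequence

0


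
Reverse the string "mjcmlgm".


Input: mjcmlgm
Reading characters right to left:
  Position 6: 'm'
  Position 5: 'g'
  Position 4: 'l'
  Position 3: 'm'
  Position 2: 'c'
  Position 1: 'j'
  Position 0: 'm'
Reversed: mglmcjm

mglmcjm


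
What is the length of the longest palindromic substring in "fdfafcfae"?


Input: "fdfafcfae"
Checking substrings for palindromes:
  [3:8] "afcfa" (len 5) => palindrome
  [0:3] "fdf" (len 3) => palindrome
  [2:5] "faf" (len 3) => palindrome
  [4:7] "fcf" (len 3) => palindrome
Longest palindromic substring: "afcfa" with length 5

5


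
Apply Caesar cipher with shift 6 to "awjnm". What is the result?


Caesar cipher: shift "awjnm" by 6
  'a' (pos 0) + 6 = pos 6 = 'g'
  'w' (pos 22) + 6 = pos 2 = 'c'
  'j' (pos 9) + 6 = pos 15 = 'p'
  'n' (pos 13) + 6 = pos 19 = 't'
  'm' (pos 12) + 6 = pos 18 = 's'
Result: gcpts

gcpts


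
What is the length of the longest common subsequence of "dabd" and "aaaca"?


LCS of "dabd" and "aaaca"
DP table:
           a    a    a    c    a
      0    0    0    0    0    0
  d   0    0    0    0    0    0
  a   0    1    1    1    1    1
  b   0    1    1    1    1    1
  d   0    1    1    1    1    1
LCS length = dp[4][5] = 1

1


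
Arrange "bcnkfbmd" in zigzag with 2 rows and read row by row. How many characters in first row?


Zigzag "bcnkfbmd" into 2 rows:
Placing characters:
  'b' => row 0
  'c' => row 1
  'n' => row 0
  'k' => row 1
  'f' => row 0
  'b' => row 1
  'm' => row 0
  'd' => row 1
Rows:
  Row 0: "bnfm"
  Row 1: "ckbd"
First row length: 4

4


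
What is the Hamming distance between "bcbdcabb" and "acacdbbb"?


Comparing "bcbdcabb" and "acacdbbb" position by position:
  Position 0: 'b' vs 'a' => differ
  Position 1: 'c' vs 'c' => same
  Position 2: 'b' vs 'a' => differ
  Position 3: 'd' vs 'c' => differ
  Position 4: 'c' vs 'd' => differ
  Position 5: 'a' vs 'b' => differ
  Position 6: 'b' vs 'b' => same
  Position 7: 'b' vs 'b' => same
Total differences (Hamming distance): 5

5


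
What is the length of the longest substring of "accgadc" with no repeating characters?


Input: "accgadc"
Sliding window (track last position of each char):
  Position 0 ('a'): window [0,0] length 1 -- new best
  Position 1 ('c'): window [0,1] length 2 -- new best
  Position 2 ('c'): repeat (last at 1), move window start to 2
  Position 2 ('c'): window [2,2] length 1
  Position 3 ('g'): window [2,3] length 2
  Position 4 ('a'): window [2,4] length 3 -- new best
  Position 5 ('d'): window [2,5] length 4 -- new best
  Position 6 ('c'): repeat (last at 2), move window start to 3
  Position 6 ('c'): window [3,6] length 4
Longest substring with no repeats: "cgad" with length 4

4


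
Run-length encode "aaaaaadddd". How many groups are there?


Input: aaaaaadddd
Scanning for consecutive runs:
  Group 1: 'a' x 6 (positions 0-5)
  Group 2: 'd' x 4 (positions 6-9)
Total groups: 2

2


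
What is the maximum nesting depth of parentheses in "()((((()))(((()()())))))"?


Input: "()((((()))(((()()())))))"
Tracking depth:
  Position 0 '(': depth becomes 1
  Position 1 ')': depth becomes 0
  Position 2 '(': depth becomes 1
  Position 3 '(': depth becomes 2
  Position 4 '(': depth becomes 3
  Position 5 '(': depth becomes 4
  Position 6 '(': depth becomes 5
  Position 7 ')': depth becomes 4
  Position 8 ')': depth becomes 3
  Position 9 ')': depth becomes 2
  Position 10 '(': depth becomes 3
  Position 11 '(': depth becomes 4
  Position 12 '(': depth becomes 5
  Position 13 '(': depth becomes 6
  Position 14 ')': depth becomes 5
  Position 15 '(': depth becomes 6
  Position 16 ')': depth becomes 5
  Position 17 '(': depth becomes 6
  Position 18 ')': depth becomes 5
  Position 19 ')': depth becomes 4
  Position 20 ')': depth becomes 3
  Position 21 ')': depth becomes 2
  Position 22 ')': depth becomes 1
  Position 23 ')': depth becomes 0
Maximum depth reached: 6

6


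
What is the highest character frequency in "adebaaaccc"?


Input: adebaaaccc
Character counts:
  'a': 4
  'b': 1
  'c': 3
  'd': 1
  'e': 1
Maximum frequency: 4

4


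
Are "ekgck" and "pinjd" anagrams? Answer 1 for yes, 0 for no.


Strings: "ekgck", "pinjd"
Sorted first:  cegkk
Sorted second: dijnp
Differ at position 0: 'c' vs 'd' => not anagrams

0


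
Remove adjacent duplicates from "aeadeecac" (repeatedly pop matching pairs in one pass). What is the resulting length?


Input: aeadeecac
Stack-based adjacent duplicate removal:
  Read 'a': push. Stack: a
  Read 'e': push. Stack: ae
  Read 'a': push. Stack: aea
  Read 'd': push. Stack: aead
  Read 'e': push. Stack: aeade
  Read 'e': matches stack top 'e' => pop. Stack: aead
  Read 'c': push. Stack: aeadc
  Read 'a': push. Stack: aeadca
  Read 'c': push. Stack: aeadcac
Final stack: "aeadcac" (length 7)

7


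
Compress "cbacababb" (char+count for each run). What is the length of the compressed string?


Input: cbacababb
Runs:
  'c' x 1 => "c1"
  'b' x 1 => "b1"
  'a' x 1 => "a1"
  'c' x 1 => "c1"
  'a' x 1 => "a1"
  'b' x 1 => "b1"
  'a' x 1 => "a1"
  'b' x 2 => "b2"
Compressed: "c1b1a1c1a1b1a1b2"
Compressed length: 16

16


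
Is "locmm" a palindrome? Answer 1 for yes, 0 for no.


Input: locmm
Reversed: mmcol
  Compare pos 0 ('l') with pos 4 ('m'): MISMATCH
  Compare pos 1 ('o') with pos 3 ('m'): MISMATCH
Result: not a palindrome

0


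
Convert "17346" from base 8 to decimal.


Input: "17346" in base 8
Positional expansion:
  Digit '1' (value 1) x 8^4 = 4096
  Digit '7' (value 7) x 8^3 = 3584
  Digit '3' (value 3) x 8^2 = 192
  Digit '4' (value 4) x 8^1 = 32
  Digit '6' (value 6) x 8^0 = 6
Sum = 7910

7910


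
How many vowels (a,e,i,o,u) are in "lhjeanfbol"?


Input: lhjeanfbol
Checking each character:
  'l' at position 0: consonant
  'h' at position 1: consonant
  'j' at position 2: consonant
  'e' at position 3: vowel (running total: 1)
  'a' at position 4: vowel (running total: 2)
  'n' at position 5: consonant
  'f' at position 6: consonant
  'b' at position 7: consonant
  'o' at position 8: vowel (running total: 3)
  'l' at position 9: consonant
Total vowels: 3

3


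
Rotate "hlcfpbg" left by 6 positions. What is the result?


Input: "hlcfpbg", rotate left by 6
First 6 characters: "hlcfpb"
Remaining characters: "g"
Concatenate remaining + first: "g" + "hlcfpb" = "ghlcfpb"

ghlcfpb


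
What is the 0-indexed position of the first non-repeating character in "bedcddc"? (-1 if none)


Input: bedcddc
Character frequencies:
  'b': 1
  'c': 2
  'd': 3
  'e': 1
Scanning left to right for freq == 1:
  Position 0 ('b'): unique! => answer = 0

0


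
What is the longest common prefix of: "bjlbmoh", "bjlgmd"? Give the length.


Words: bjlbmoh, bjlgmd
  Position 0: all 'b' => match
  Position 1: all 'j' => match
  Position 2: all 'l' => match
  Position 3: ('b', 'g') => mismatch, stop
LCP = "bjl" (length 3)

3


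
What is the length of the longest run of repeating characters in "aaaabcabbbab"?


Input: "aaaabcabbbab"
Scanning for longest run:
  Position 1 ('a'): continues run of 'a', length=2
  Position 2 ('a'): continues run of 'a', length=3
  Position 3 ('a'): continues run of 'a', length=4
  Position 4 ('b'): new char, reset run to 1
  Position 5 ('c'): new char, reset run to 1
  Position 6 ('a'): new char, reset run to 1
  Position 7 ('b'): new char, reset run to 1
  Position 8 ('b'): continues run of 'b', length=2
  Position 9 ('b'): continues run of 'b', length=3
  Position 10 ('a'): new char, reset run to 1
  Position 11 ('b'): new char, reset run to 1
Longest run: 'a' with length 4

4


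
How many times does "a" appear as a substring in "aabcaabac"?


Searching for "a" in "aabcaabac"
Scanning each position:
  Position 0: "a" => MATCH
  Position 1: "a" => MATCH
  Position 2: "b" => no
  Position 3: "c" => no
  Position 4: "a" => MATCH
  Position 5: "a" => MATCH
  Position 6: "b" => no
  Position 7: "a" => MATCH
  Position 8: "c" => no
Total occurrences: 5

5


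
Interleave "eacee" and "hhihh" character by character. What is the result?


Interleaving "eacee" and "hhihh":
  Position 0: 'e' from first, 'h' from second => "eh"
  Position 1: 'a' from first, 'h' from second => "ah"
  Position 2: 'c' from first, 'i' from second => "ci"
  Position 3: 'e' from first, 'h' from second => "eh"
  Position 4: 'e' from first, 'h' from second => "eh"
Result: ehahcieheh

ehahcieheh


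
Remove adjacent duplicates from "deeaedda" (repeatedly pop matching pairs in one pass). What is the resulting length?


Input: deeaedda
Stack-based adjacent duplicate removal:
  Read 'd': push. Stack: d
  Read 'e': push. Stack: de
  Read 'e': matches stack top 'e' => pop. Stack: d
  Read 'a': push. Stack: da
  Read 'e': push. Stack: dae
  Read 'd': push. Stack: daed
  Read 'd': matches stack top 'd' => pop. Stack: dae
  Read 'a': push. Stack: daea
Final stack: "daea" (length 4)

4


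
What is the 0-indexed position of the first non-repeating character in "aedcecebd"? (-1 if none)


Input: aedcecebd
Character frequencies:
  'a': 1
  'b': 1
  'c': 2
  'd': 2
  'e': 3
Scanning left to right for freq == 1:
  Position 0 ('a'): unique! => answer = 0

0


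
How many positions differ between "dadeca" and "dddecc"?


Comparing "dadeca" and "dddecc" position by position:
  Position 0: 'd' vs 'd' => same
  Position 1: 'a' vs 'd' => DIFFER
  Position 2: 'd' vs 'd' => same
  Position 3: 'e' vs 'e' => same
  Position 4: 'c' vs 'c' => same
  Position 5: 'a' vs 'c' => DIFFER
Positions that differ: 2

2


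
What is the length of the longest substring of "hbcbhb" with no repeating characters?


Input: "hbcbhb"
Sliding window (track last position of each char):
  Position 0 ('h'): window [0,0] length 1 -- new best
  Position 1 ('b'): window [0,1] length 2 -- new best
  Position 2 ('c'): window [0,2] length 3 -- new best
  Position 3 ('b'): repeat (last at 1), move window start to 2
  Position 3 ('b'): window [2,3] length 2
  Position 4 ('h'): window [2,4] length 3
  Position 5 ('b'): repeat (last at 3), move window start to 4
  Position 5 ('b'): window [4,5] length 2
Longest substring with no repeats: "hbc" with length 3

3


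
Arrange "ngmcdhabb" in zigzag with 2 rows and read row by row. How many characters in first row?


Zigzag "ngmcdhabb" into 2 rows:
Placing characters:
  'n' => row 0
  'g' => row 1
  'm' => row 0
  'c' => row 1
  'd' => row 0
  'h' => row 1
  'a' => row 0
  'b' => row 1
  'b' => row 0
Rows:
  Row 0: "nmdab"
  Row 1: "gchb"
First row length: 5

5


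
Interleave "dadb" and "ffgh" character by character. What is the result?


Interleaving "dadb" and "ffgh":
  Position 0: 'd' from first, 'f' from second => "df"
  Position 1: 'a' from first, 'f' from second => "af"
  Position 2: 'd' from first, 'g' from second => "dg"
  Position 3: 'b' from first, 'h' from second => "bh"
Result: dfafdgbh

dfafdgbh


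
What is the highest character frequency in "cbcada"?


Input: cbcada
Character counts:
  'a': 2
  'b': 1
  'c': 2
  'd': 1
Maximum frequency: 2

2


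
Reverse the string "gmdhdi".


Input: gmdhdi
Reading characters right to left:
  Position 5: 'i'
  Position 4: 'd'
  Position 3: 'h'
  Position 2: 'd'
  Position 1: 'm'
  Position 0: 'g'
Reversed: idhdmg

idhdmg


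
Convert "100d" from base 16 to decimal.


Input: "100d" in base 16
Positional expansion:
  Digit '1' (value 1) x 16^3 = 4096
  Digit '0' (value 0) x 16^2 = 0
  Digit '0' (value 0) x 16^1 = 0
  Digit 'd' (value 13) x 16^0 = 13
Sum = 4109

4109


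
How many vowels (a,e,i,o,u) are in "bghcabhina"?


Input: bghcabhina
Checking each character:
  'b' at position 0: consonant
  'g' at position 1: consonant
  'h' at position 2: consonant
  'c' at position 3: consonant
  'a' at position 4: vowel (running total: 1)
  'b' at position 5: consonant
  'h' at position 6: consonant
  'i' at position 7: vowel (running total: 2)
  'n' at position 8: consonant
  'a' at position 9: vowel (running total: 3)
Total vowels: 3

3


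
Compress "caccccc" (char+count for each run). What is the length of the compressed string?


Input: caccccc
Runs:
  'c' x 1 => "c1"
  'a' x 1 => "a1"
  'c' x 5 => "c5"
Compressed: "c1a1c5"
Compressed length: 6

6


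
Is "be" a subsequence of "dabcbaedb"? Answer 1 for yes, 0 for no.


Check if "be" is a subsequence of "dabcbaedb"
Greedy scan:
  Position 0 ('d'): no match needed
  Position 1 ('a'): no match needed
  Position 2 ('b'): matches sub[0] = 'b'
  Position 3 ('c'): no match needed
  Position 4 ('b'): no match needed
  Position 5 ('a'): no match needed
  Position 6 ('e'): matches sub[1] = 'e'
  Position 7 ('d'): no match needed
  Position 8 ('b'): no match needed
All 2 characters matched => is a subsequence

1


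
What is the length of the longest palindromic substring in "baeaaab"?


Input: "baeaaab"
Checking substrings for palindromes:
  [1:4] "aea" (len 3) => palindrome
  [3:6] "aaa" (len 3) => palindrome
  [3:5] "aa" (len 2) => palindrome
  [4:6] "aa" (len 2) => palindrome
Longest palindromic substring: "aea" with length 3

3


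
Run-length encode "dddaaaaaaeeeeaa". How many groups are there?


Input: dddaaaaaaeeeeaa
Scanning for consecutive runs:
  Group 1: 'd' x 3 (positions 0-2)
  Group 2: 'a' x 6 (positions 3-8)
  Group 3: 'e' x 4 (positions 9-12)
  Group 4: 'a' x 2 (positions 13-14)
Total groups: 4

4


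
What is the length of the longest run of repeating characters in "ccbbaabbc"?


Input: "ccbbaabbc"
Scanning for longest run:
  Position 1 ('c'): continues run of 'c', length=2
  Position 2 ('b'): new char, reset run to 1
  Position 3 ('b'): continues run of 'b', length=2
  Position 4 ('a'): new char, reset run to 1
  Position 5 ('a'): continues run of 'a', length=2
  Position 6 ('b'): new char, reset run to 1
  Position 7 ('b'): continues run of 'b', length=2
  Position 8 ('c'): new char, reset run to 1
Longest run: 'c' with length 2

2


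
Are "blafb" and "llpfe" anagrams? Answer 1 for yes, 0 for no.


Strings: "blafb", "llpfe"
Sorted first:  abbfl
Sorted second: efllp
Differ at position 0: 'a' vs 'e' => not anagrams

0


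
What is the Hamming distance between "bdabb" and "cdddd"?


Comparing "bdabb" and "cdddd" position by position:
  Position 0: 'b' vs 'c' => differ
  Position 1: 'd' vs 'd' => same
  Position 2: 'a' vs 'd' => differ
  Position 3: 'b' vs 'd' => differ
  Position 4: 'b' vs 'd' => differ
Total differences (Hamming distance): 4

4


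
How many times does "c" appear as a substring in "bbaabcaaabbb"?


Searching for "c" in "bbaabcaaabbb"
Scanning each position:
  Position 0: "b" => no
  Position 1: "b" => no
  Position 2: "a" => no
  Position 3: "a" => no
  Position 4: "b" => no
  Position 5: "c" => MATCH
  Position 6: "a" => no
  Position 7: "a" => no
  Position 8: "a" => no
  Position 9: "b" => no
  Position 10: "b" => no
  Position 11: "b" => no
Total occurrences: 1

1
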